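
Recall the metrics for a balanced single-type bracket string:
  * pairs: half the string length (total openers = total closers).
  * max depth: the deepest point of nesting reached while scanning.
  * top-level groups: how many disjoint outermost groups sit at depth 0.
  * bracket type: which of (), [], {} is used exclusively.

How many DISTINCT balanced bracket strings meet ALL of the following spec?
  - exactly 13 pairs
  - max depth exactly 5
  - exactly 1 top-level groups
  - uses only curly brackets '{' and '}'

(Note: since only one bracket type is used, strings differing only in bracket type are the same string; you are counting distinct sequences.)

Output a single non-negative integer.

Answer: 59917

Derivation:
Spec: pairs=13 depth=5 groups=1
Count(depth <= 5) = 88574
Count(depth <= 4) = 28657
Count(depth == 5) = 88574 - 28657 = 59917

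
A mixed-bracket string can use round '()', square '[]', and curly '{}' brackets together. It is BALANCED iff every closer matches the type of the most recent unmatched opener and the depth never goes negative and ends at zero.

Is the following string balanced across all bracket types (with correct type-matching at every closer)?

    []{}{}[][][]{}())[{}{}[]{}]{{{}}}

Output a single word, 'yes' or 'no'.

pos 0: push '['; stack = [
pos 1: ']' matches '['; pop; stack = (empty)
pos 2: push '{'; stack = {
pos 3: '}' matches '{'; pop; stack = (empty)
pos 4: push '{'; stack = {
pos 5: '}' matches '{'; pop; stack = (empty)
pos 6: push '['; stack = [
pos 7: ']' matches '['; pop; stack = (empty)
pos 8: push '['; stack = [
pos 9: ']' matches '['; pop; stack = (empty)
pos 10: push '['; stack = [
pos 11: ']' matches '['; pop; stack = (empty)
pos 12: push '{'; stack = {
pos 13: '}' matches '{'; pop; stack = (empty)
pos 14: push '('; stack = (
pos 15: ')' matches '('; pop; stack = (empty)
pos 16: saw closer ')' but stack is empty → INVALID
Verdict: unmatched closer ')' at position 16 → no

Answer: no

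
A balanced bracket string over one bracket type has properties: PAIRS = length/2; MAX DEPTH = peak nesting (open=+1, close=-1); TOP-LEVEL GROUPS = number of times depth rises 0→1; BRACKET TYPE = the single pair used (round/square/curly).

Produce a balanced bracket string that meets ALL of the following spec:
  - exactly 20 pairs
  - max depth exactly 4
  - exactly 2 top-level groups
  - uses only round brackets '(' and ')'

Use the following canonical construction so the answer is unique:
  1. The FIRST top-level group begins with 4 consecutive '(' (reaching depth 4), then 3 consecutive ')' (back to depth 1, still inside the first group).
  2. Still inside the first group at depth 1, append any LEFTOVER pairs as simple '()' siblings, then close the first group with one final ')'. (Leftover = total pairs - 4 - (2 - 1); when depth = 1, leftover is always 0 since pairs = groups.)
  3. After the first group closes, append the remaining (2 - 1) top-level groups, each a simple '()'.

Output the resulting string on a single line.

Spec: pairs=20 depth=4 groups=2
Leftover pairs = 20 - 4 - (2-1) = 15
First group: deep chain of depth 4 + 15 sibling pairs
Remaining 1 groups: simple '()' each

Answer: (((()))()()()()()()()()()()()()()()())()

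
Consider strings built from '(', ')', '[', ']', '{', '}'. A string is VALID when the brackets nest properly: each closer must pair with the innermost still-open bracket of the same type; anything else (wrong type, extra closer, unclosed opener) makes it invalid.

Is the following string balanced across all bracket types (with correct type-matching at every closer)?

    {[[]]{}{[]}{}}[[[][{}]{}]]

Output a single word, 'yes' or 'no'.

pos 0: push '{'; stack = {
pos 1: push '['; stack = {[
pos 2: push '['; stack = {[[
pos 3: ']' matches '['; pop; stack = {[
pos 4: ']' matches '['; pop; stack = {
pos 5: push '{'; stack = {{
pos 6: '}' matches '{'; pop; stack = {
pos 7: push '{'; stack = {{
pos 8: push '['; stack = {{[
pos 9: ']' matches '['; pop; stack = {{
pos 10: '}' matches '{'; pop; stack = {
pos 11: push '{'; stack = {{
pos 12: '}' matches '{'; pop; stack = {
pos 13: '}' matches '{'; pop; stack = (empty)
pos 14: push '['; stack = [
pos 15: push '['; stack = [[
pos 16: push '['; stack = [[[
pos 17: ']' matches '['; pop; stack = [[
pos 18: push '['; stack = [[[
pos 19: push '{'; stack = [[[{
pos 20: '}' matches '{'; pop; stack = [[[
pos 21: ']' matches '['; pop; stack = [[
pos 22: push '{'; stack = [[{
pos 23: '}' matches '{'; pop; stack = [[
pos 24: ']' matches '['; pop; stack = [
pos 25: ']' matches '['; pop; stack = (empty)
end: stack empty → VALID
Verdict: properly nested → yes

Answer: yes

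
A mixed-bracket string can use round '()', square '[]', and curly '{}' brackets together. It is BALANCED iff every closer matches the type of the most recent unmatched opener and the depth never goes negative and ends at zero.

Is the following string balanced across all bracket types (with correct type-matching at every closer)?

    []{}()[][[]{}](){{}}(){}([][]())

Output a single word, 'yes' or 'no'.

Answer: yes

Derivation:
pos 0: push '['; stack = [
pos 1: ']' matches '['; pop; stack = (empty)
pos 2: push '{'; stack = {
pos 3: '}' matches '{'; pop; stack = (empty)
pos 4: push '('; stack = (
pos 5: ')' matches '('; pop; stack = (empty)
pos 6: push '['; stack = [
pos 7: ']' matches '['; pop; stack = (empty)
pos 8: push '['; stack = [
pos 9: push '['; stack = [[
pos 10: ']' matches '['; pop; stack = [
pos 11: push '{'; stack = [{
pos 12: '}' matches '{'; pop; stack = [
pos 13: ']' matches '['; pop; stack = (empty)
pos 14: push '('; stack = (
pos 15: ')' matches '('; pop; stack = (empty)
pos 16: push '{'; stack = {
pos 17: push '{'; stack = {{
pos 18: '}' matches '{'; pop; stack = {
pos 19: '}' matches '{'; pop; stack = (empty)
pos 20: push '('; stack = (
pos 21: ')' matches '('; pop; stack = (empty)
pos 22: push '{'; stack = {
pos 23: '}' matches '{'; pop; stack = (empty)
pos 24: push '('; stack = (
pos 25: push '['; stack = ([
pos 26: ']' matches '['; pop; stack = (
pos 27: push '['; stack = ([
pos 28: ']' matches '['; pop; stack = (
pos 29: push '('; stack = ((
pos 30: ')' matches '('; pop; stack = (
pos 31: ')' matches '('; pop; stack = (empty)
end: stack empty → VALID
Verdict: properly nested → yes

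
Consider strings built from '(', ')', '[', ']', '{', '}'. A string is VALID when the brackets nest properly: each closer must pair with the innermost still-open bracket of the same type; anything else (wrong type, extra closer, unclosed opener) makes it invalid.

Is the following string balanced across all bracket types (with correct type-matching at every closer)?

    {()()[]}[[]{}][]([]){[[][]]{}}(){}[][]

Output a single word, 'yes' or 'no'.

Answer: yes

Derivation:
pos 0: push '{'; stack = {
pos 1: push '('; stack = {(
pos 2: ')' matches '('; pop; stack = {
pos 3: push '('; stack = {(
pos 4: ')' matches '('; pop; stack = {
pos 5: push '['; stack = {[
pos 6: ']' matches '['; pop; stack = {
pos 7: '}' matches '{'; pop; stack = (empty)
pos 8: push '['; stack = [
pos 9: push '['; stack = [[
pos 10: ']' matches '['; pop; stack = [
pos 11: push '{'; stack = [{
pos 12: '}' matches '{'; pop; stack = [
pos 13: ']' matches '['; pop; stack = (empty)
pos 14: push '['; stack = [
pos 15: ']' matches '['; pop; stack = (empty)
pos 16: push '('; stack = (
pos 17: push '['; stack = ([
pos 18: ']' matches '['; pop; stack = (
pos 19: ')' matches '('; pop; stack = (empty)
pos 20: push '{'; stack = {
pos 21: push '['; stack = {[
pos 22: push '['; stack = {[[
pos 23: ']' matches '['; pop; stack = {[
pos 24: push '['; stack = {[[
pos 25: ']' matches '['; pop; stack = {[
pos 26: ']' matches '['; pop; stack = {
pos 27: push '{'; stack = {{
pos 28: '}' matches '{'; pop; stack = {
pos 29: '}' matches '{'; pop; stack = (empty)
pos 30: push '('; stack = (
pos 31: ')' matches '('; pop; stack = (empty)
pos 32: push '{'; stack = {
pos 33: '}' matches '{'; pop; stack = (empty)
pos 34: push '['; stack = [
pos 35: ']' matches '['; pop; stack = (empty)
pos 36: push '['; stack = [
pos 37: ']' matches '['; pop; stack = (empty)
end: stack empty → VALID
Verdict: properly nested → yes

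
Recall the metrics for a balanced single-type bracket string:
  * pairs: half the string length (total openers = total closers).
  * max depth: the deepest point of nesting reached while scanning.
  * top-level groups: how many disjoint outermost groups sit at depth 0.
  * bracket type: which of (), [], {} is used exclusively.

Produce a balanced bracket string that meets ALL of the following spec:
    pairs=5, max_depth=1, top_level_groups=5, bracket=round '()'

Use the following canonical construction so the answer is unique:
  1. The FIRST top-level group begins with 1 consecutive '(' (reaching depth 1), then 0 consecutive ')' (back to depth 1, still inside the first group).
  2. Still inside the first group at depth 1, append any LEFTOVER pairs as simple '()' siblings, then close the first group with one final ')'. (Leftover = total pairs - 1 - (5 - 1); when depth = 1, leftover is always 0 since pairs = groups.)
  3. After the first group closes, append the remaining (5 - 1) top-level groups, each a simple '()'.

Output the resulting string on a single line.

Spec: pairs=5 depth=1 groups=5
Leftover pairs = 5 - 1 - (5-1) = 0
First group: deep chain of depth 1 + 0 sibling pairs
Remaining 4 groups: simple '()' each

Answer: ()()()()()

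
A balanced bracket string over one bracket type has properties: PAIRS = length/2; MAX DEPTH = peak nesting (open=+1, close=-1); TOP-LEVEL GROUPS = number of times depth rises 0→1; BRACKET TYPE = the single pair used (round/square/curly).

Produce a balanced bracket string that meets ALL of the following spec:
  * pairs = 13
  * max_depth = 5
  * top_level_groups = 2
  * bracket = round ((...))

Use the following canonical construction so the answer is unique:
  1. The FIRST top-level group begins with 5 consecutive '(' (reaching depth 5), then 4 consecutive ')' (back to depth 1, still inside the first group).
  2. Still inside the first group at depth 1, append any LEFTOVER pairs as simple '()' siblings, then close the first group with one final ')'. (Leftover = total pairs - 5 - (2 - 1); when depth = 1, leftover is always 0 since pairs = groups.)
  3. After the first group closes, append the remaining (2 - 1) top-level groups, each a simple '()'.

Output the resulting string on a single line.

Spec: pairs=13 depth=5 groups=2
Leftover pairs = 13 - 5 - (2-1) = 7
First group: deep chain of depth 5 + 7 sibling pairs
Remaining 1 groups: simple '()' each

Answer: ((((())))()()()()()()())()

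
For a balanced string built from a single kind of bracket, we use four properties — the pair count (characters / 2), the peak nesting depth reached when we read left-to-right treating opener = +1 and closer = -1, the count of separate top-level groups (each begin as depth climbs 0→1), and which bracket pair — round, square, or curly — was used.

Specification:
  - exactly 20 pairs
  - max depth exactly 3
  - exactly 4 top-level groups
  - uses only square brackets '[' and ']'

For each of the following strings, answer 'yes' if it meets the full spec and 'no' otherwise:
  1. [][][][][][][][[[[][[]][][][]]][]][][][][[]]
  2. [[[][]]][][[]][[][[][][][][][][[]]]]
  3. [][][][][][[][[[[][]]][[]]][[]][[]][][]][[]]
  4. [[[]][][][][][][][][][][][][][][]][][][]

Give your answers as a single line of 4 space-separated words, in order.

Answer: no no no yes

Derivation:
String 1 '[][][][][][][][[[[][[]][][][]]][]][][][][[]]': depth seq [1 0 1 0 1 0 1 0 1 0 1 0 1 0 1 2 3 4 3 4 5 4 3 4 3 4 3 4 3 2 1 2 1 0 1 0 1 0 1 0 1 2 1 0]
  -> pairs=22 depth=5 groups=12 -> no
String 2 '[[[][]]][][[]][[][[][][][][][][[]]]]': depth seq [1 2 3 2 3 2 1 0 1 0 1 2 1 0 1 2 1 2 3 2 3 2 3 2 3 2 3 2 3 2 3 4 3 2 1 0]
  -> pairs=18 depth=4 groups=4 -> no
String 3 '[][][][][][[][[[[][]]][[]]][[]][[]][][]][[]]': depth seq [1 0 1 0 1 0 1 0 1 0 1 2 1 2 3 4 5 4 5 4 3 2 3 4 3 2 1 2 3 2 1 2 3 2 1 2 1 2 1 0 1 2 1 0]
  -> pairs=22 depth=5 groups=7 -> no
String 4 '[[[]][][][][][][][][][][][][][][]][][][]': depth seq [1 2 3 2 1 2 1 2 1 2 1 2 1 2 1 2 1 2 1 2 1 2 1 2 1 2 1 2 1 2 1 2 1 0 1 0 1 0 1 0]
  -> pairs=20 depth=3 groups=4 -> yes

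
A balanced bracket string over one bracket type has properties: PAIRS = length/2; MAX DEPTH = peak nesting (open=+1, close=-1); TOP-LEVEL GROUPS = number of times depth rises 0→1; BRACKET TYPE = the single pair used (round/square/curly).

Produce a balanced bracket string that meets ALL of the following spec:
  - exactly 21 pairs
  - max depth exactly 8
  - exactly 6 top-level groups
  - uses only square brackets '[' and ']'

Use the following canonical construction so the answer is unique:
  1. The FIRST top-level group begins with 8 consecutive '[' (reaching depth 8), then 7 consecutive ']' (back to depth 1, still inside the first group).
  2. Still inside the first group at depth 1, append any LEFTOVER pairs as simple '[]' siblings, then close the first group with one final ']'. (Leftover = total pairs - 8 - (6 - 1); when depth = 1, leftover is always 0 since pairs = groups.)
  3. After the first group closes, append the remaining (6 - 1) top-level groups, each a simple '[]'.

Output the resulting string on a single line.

Answer: [[[[[[[[]]]]]]][][][][][][][][]][][][][][]

Derivation:
Spec: pairs=21 depth=8 groups=6
Leftover pairs = 21 - 8 - (6-1) = 8
First group: deep chain of depth 8 + 8 sibling pairs
Remaining 5 groups: simple '[]' each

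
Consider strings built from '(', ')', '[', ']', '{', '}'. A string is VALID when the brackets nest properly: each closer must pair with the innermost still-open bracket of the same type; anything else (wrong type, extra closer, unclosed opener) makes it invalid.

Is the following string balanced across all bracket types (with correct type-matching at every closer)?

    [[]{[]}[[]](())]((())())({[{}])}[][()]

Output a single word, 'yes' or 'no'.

Answer: no

Derivation:
pos 0: push '['; stack = [
pos 1: push '['; stack = [[
pos 2: ']' matches '['; pop; stack = [
pos 3: push '{'; stack = [{
pos 4: push '['; stack = [{[
pos 5: ']' matches '['; pop; stack = [{
pos 6: '}' matches '{'; pop; stack = [
pos 7: push '['; stack = [[
pos 8: push '['; stack = [[[
pos 9: ']' matches '['; pop; stack = [[
pos 10: ']' matches '['; pop; stack = [
pos 11: push '('; stack = [(
pos 12: push '('; stack = [((
pos 13: ')' matches '('; pop; stack = [(
pos 14: ')' matches '('; pop; stack = [
pos 15: ']' matches '['; pop; stack = (empty)
pos 16: push '('; stack = (
pos 17: push '('; stack = ((
pos 18: push '('; stack = (((
pos 19: ')' matches '('; pop; stack = ((
pos 20: ')' matches '('; pop; stack = (
pos 21: push '('; stack = ((
pos 22: ')' matches '('; pop; stack = (
pos 23: ')' matches '('; pop; stack = (empty)
pos 24: push '('; stack = (
pos 25: push '{'; stack = ({
pos 26: push '['; stack = ({[
pos 27: push '{'; stack = ({[{
pos 28: '}' matches '{'; pop; stack = ({[
pos 29: ']' matches '['; pop; stack = ({
pos 30: saw closer ')' but top of stack is '{' (expected '}') → INVALID
Verdict: type mismatch at position 30: ')' closes '{' → no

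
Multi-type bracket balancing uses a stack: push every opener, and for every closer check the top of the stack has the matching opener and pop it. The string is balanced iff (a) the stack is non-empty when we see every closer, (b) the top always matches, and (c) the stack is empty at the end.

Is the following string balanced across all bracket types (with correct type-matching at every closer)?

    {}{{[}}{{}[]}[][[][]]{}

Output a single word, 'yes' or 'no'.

Answer: no

Derivation:
pos 0: push '{'; stack = {
pos 1: '}' matches '{'; pop; stack = (empty)
pos 2: push '{'; stack = {
pos 3: push '{'; stack = {{
pos 4: push '['; stack = {{[
pos 5: saw closer '}' but top of stack is '[' (expected ']') → INVALID
Verdict: type mismatch at position 5: '}' closes '[' → no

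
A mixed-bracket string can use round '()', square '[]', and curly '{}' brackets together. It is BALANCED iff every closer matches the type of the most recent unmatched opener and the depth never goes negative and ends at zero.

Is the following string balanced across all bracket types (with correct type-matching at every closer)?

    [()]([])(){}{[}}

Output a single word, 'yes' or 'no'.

Answer: no

Derivation:
pos 0: push '['; stack = [
pos 1: push '('; stack = [(
pos 2: ')' matches '('; pop; stack = [
pos 3: ']' matches '['; pop; stack = (empty)
pos 4: push '('; stack = (
pos 5: push '['; stack = ([
pos 6: ']' matches '['; pop; stack = (
pos 7: ')' matches '('; pop; stack = (empty)
pos 8: push '('; stack = (
pos 9: ')' matches '('; pop; stack = (empty)
pos 10: push '{'; stack = {
pos 11: '}' matches '{'; pop; stack = (empty)
pos 12: push '{'; stack = {
pos 13: push '['; stack = {[
pos 14: saw closer '}' but top of stack is '[' (expected ']') → INVALID
Verdict: type mismatch at position 14: '}' closes '[' → no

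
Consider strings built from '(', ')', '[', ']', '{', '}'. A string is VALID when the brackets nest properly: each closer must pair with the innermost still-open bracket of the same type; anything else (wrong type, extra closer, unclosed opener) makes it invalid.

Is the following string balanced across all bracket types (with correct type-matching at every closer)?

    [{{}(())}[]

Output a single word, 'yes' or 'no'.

pos 0: push '['; stack = [
pos 1: push '{'; stack = [{
pos 2: push '{'; stack = [{{
pos 3: '}' matches '{'; pop; stack = [{
pos 4: push '('; stack = [{(
pos 5: push '('; stack = [{((
pos 6: ')' matches '('; pop; stack = [{(
pos 7: ')' matches '('; pop; stack = [{
pos 8: '}' matches '{'; pop; stack = [
pos 9: push '['; stack = [[
pos 10: ']' matches '['; pop; stack = [
end: stack still non-empty ([) → INVALID
Verdict: unclosed openers at end: [ → no

Answer: no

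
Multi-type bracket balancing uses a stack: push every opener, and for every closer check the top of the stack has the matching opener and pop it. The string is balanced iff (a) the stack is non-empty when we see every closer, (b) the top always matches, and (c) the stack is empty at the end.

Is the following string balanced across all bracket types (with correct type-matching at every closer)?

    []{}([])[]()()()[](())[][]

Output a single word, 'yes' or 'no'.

pos 0: push '['; stack = [
pos 1: ']' matches '['; pop; stack = (empty)
pos 2: push '{'; stack = {
pos 3: '}' matches '{'; pop; stack = (empty)
pos 4: push '('; stack = (
pos 5: push '['; stack = ([
pos 6: ']' matches '['; pop; stack = (
pos 7: ')' matches '('; pop; stack = (empty)
pos 8: push '['; stack = [
pos 9: ']' matches '['; pop; stack = (empty)
pos 10: push '('; stack = (
pos 11: ')' matches '('; pop; stack = (empty)
pos 12: push '('; stack = (
pos 13: ')' matches '('; pop; stack = (empty)
pos 14: push '('; stack = (
pos 15: ')' matches '('; pop; stack = (empty)
pos 16: push '['; stack = [
pos 17: ']' matches '['; pop; stack = (empty)
pos 18: push '('; stack = (
pos 19: push '('; stack = ((
pos 20: ')' matches '('; pop; stack = (
pos 21: ')' matches '('; pop; stack = (empty)
pos 22: push '['; stack = [
pos 23: ']' matches '['; pop; stack = (empty)
pos 24: push '['; stack = [
pos 25: ']' matches '['; pop; stack = (empty)
end: stack empty → VALID
Verdict: properly nested → yes

Answer: yes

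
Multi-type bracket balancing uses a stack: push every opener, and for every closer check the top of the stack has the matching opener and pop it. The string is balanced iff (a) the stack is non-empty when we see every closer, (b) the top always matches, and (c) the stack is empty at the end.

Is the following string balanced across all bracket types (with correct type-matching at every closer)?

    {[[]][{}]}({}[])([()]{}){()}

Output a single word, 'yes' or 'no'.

Answer: yes

Derivation:
pos 0: push '{'; stack = {
pos 1: push '['; stack = {[
pos 2: push '['; stack = {[[
pos 3: ']' matches '['; pop; stack = {[
pos 4: ']' matches '['; pop; stack = {
pos 5: push '['; stack = {[
pos 6: push '{'; stack = {[{
pos 7: '}' matches '{'; pop; stack = {[
pos 8: ']' matches '['; pop; stack = {
pos 9: '}' matches '{'; pop; stack = (empty)
pos 10: push '('; stack = (
pos 11: push '{'; stack = ({
pos 12: '}' matches '{'; pop; stack = (
pos 13: push '['; stack = ([
pos 14: ']' matches '['; pop; stack = (
pos 15: ')' matches '('; pop; stack = (empty)
pos 16: push '('; stack = (
pos 17: push '['; stack = ([
pos 18: push '('; stack = ([(
pos 19: ')' matches '('; pop; stack = ([
pos 20: ']' matches '['; pop; stack = (
pos 21: push '{'; stack = ({
pos 22: '}' matches '{'; pop; stack = (
pos 23: ')' matches '('; pop; stack = (empty)
pos 24: push '{'; stack = {
pos 25: push '('; stack = {(
pos 26: ')' matches '('; pop; stack = {
pos 27: '}' matches '{'; pop; stack = (empty)
end: stack empty → VALID
Verdict: properly nested → yes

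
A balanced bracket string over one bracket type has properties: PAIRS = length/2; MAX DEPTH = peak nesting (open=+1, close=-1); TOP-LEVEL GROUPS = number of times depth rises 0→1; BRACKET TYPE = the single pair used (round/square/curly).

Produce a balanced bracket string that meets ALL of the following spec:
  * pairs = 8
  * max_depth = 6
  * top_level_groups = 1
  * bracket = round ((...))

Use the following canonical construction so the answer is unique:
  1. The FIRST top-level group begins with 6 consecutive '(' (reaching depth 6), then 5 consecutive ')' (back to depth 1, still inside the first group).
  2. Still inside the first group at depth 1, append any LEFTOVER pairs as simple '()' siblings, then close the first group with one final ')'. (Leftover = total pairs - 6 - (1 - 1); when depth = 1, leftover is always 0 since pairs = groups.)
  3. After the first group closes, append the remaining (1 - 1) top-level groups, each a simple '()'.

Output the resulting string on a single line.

Spec: pairs=8 depth=6 groups=1
Leftover pairs = 8 - 6 - (1-1) = 2
First group: deep chain of depth 6 + 2 sibling pairs
Remaining 0 groups: simple '()' each

Answer: (((((()))))()())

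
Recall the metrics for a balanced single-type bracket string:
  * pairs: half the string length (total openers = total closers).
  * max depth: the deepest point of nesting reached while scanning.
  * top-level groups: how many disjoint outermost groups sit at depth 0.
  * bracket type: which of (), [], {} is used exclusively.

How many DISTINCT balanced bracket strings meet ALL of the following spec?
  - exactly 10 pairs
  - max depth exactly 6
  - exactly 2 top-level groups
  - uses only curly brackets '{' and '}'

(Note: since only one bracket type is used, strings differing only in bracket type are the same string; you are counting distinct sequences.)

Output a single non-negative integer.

Answer: 644

Derivation:
Spec: pairs=10 depth=6 groups=2
Count(depth <= 6) = 4656
Count(depth <= 5) = 4012
Count(depth == 6) = 4656 - 4012 = 644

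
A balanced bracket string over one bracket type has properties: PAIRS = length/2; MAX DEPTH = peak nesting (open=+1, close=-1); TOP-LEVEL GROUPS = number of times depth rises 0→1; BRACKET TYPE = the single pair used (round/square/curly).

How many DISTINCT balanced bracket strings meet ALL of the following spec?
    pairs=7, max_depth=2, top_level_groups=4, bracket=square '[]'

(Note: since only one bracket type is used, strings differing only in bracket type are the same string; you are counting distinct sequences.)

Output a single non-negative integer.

Answer: 20

Derivation:
Spec: pairs=7 depth=2 groups=4
Count(depth <= 2) = 20
Count(depth <= 1) = 0
Count(depth == 2) = 20 - 0 = 20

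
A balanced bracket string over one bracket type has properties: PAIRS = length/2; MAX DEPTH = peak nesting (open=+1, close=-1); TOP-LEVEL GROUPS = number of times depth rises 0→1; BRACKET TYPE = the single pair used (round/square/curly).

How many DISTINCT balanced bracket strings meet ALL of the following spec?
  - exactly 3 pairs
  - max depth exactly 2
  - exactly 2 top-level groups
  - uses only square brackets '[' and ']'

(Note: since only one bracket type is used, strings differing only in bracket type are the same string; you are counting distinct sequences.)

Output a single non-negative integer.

Spec: pairs=3 depth=2 groups=2
Count(depth <= 2) = 2
Count(depth <= 1) = 0
Count(depth == 2) = 2 - 0 = 2

Answer: 2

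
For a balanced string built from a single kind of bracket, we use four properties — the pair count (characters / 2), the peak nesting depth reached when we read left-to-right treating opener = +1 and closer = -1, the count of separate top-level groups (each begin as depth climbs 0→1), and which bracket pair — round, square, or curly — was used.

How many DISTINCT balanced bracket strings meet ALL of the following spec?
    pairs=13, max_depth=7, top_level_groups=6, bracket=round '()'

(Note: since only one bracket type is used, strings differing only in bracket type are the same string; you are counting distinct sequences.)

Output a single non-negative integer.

Spec: pairs=13 depth=7 groups=6
Count(depth <= 7) = 23250
Count(depth <= 6) = 23154
Count(depth == 7) = 23250 - 23154 = 96

Answer: 96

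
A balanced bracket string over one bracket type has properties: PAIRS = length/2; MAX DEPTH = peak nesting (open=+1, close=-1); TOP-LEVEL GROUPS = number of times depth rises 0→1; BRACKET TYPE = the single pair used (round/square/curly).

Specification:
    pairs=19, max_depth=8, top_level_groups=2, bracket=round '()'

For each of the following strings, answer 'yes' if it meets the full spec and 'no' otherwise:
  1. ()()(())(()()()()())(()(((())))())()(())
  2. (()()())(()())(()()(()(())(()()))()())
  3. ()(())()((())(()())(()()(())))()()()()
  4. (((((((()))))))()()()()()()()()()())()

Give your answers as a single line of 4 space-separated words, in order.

String 1 '()()(())(()()()()())(()(((())))())()(())': depth seq [1 0 1 0 1 2 1 0 1 2 1 2 1 2 1 2 1 2 1 0 1 2 1 2 3 4 5 4 3 2 1 2 1 0 1 0 1 2 1 0]
  -> pairs=20 depth=5 groups=7 -> no
String 2 '(()()())(()())(()()(()(())(()()))()())': depth seq [1 2 1 2 1 2 1 0 1 2 1 2 1 0 1 2 1 2 1 2 3 2 3 4 3 2 3 4 3 4 3 2 1 2 1 2 1 0]
  -> pairs=19 depth=4 groups=3 -> no
String 3 '()(())()((())(()())(()()(())))()()()()': depth seq [1 0 1 2 1 0 1 0 1 2 3 2 1 2 3 2 3 2 1 2 3 2 3 2 3 4 3 2 1 0 1 0 1 0 1 0 1 0]
  -> pairs=19 depth=4 groups=8 -> no
String 4 '(((((((()))))))()()()()()()()()()())()': depth seq [1 2 3 4 5 6 7 8 7 6 5 4 3 2 1 2 1 2 1 2 1 2 1 2 1 2 1 2 1 2 1 2 1 2 1 0 1 0]
  -> pairs=19 depth=8 groups=2 -> yes

Answer: no no no yes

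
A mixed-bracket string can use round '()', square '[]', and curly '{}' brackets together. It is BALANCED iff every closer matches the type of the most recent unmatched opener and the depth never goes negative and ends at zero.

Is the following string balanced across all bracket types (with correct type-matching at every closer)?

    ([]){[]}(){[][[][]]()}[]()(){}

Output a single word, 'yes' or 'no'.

Answer: yes

Derivation:
pos 0: push '('; stack = (
pos 1: push '['; stack = ([
pos 2: ']' matches '['; pop; stack = (
pos 3: ')' matches '('; pop; stack = (empty)
pos 4: push '{'; stack = {
pos 5: push '['; stack = {[
pos 6: ']' matches '['; pop; stack = {
pos 7: '}' matches '{'; pop; stack = (empty)
pos 8: push '('; stack = (
pos 9: ')' matches '('; pop; stack = (empty)
pos 10: push '{'; stack = {
pos 11: push '['; stack = {[
pos 12: ']' matches '['; pop; stack = {
pos 13: push '['; stack = {[
pos 14: push '['; stack = {[[
pos 15: ']' matches '['; pop; stack = {[
pos 16: push '['; stack = {[[
pos 17: ']' matches '['; pop; stack = {[
pos 18: ']' matches '['; pop; stack = {
pos 19: push '('; stack = {(
pos 20: ')' matches '('; pop; stack = {
pos 21: '}' matches '{'; pop; stack = (empty)
pos 22: push '['; stack = [
pos 23: ']' matches '['; pop; stack = (empty)
pos 24: push '('; stack = (
pos 25: ')' matches '('; pop; stack = (empty)
pos 26: push '('; stack = (
pos 27: ')' matches '('; pop; stack = (empty)
pos 28: push '{'; stack = {
pos 29: '}' matches '{'; pop; stack = (empty)
end: stack empty → VALID
Verdict: properly nested → yes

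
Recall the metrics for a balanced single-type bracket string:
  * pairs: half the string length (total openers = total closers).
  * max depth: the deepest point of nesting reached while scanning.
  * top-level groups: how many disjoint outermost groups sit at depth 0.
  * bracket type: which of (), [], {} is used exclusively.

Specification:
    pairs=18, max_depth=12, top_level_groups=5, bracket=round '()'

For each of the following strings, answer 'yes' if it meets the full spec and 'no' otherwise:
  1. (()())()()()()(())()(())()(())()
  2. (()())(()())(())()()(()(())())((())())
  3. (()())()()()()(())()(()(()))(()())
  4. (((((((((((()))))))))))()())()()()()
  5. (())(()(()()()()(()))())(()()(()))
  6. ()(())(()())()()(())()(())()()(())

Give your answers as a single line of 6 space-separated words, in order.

String 1 '(()())()()()()(())()(())()(())()': depth seq [1 2 1 2 1 0 1 0 1 0 1 0 1 0 1 2 1 0 1 0 1 2 1 0 1 0 1 2 1 0 1 0]
  -> pairs=16 depth=2 groups=11 -> no
String 2 '(()())(()())(())()()(()(())())((())())': depth seq [1 2 1 2 1 0 1 2 1 2 1 0 1 2 1 0 1 0 1 0 1 2 1 2 3 2 1 2 1 0 1 2 3 2 1 2 1 0]
  -> pairs=19 depth=3 groups=7 -> no
String 3 '(()())()()()()(())()(()(()))(()())': depth seq [1 2 1 2 1 0 1 0 1 0 1 0 1 0 1 2 1 0 1 0 1 2 1 2 3 2 1 0 1 2 1 2 1 0]
  -> pairs=17 depth=3 groups=9 -> no
String 4 '(((((((((((()))))))))))()())()()()()': depth seq [1 2 3 4 5 6 7 8 9 10 11 12 11 10 9 8 7 6 5 4 3 2 1 2 1 2 1 0 1 0 1 0 1 0 1 0]
  -> pairs=18 depth=12 groups=5 -> yes
String 5 '(())(()(()()()()(()))())(()()(()))': depth seq [1 2 1 0 1 2 1 2 3 2 3 2 3 2 3 2 3 4 3 2 1 2 1 0 1 2 1 2 1 2 3 2 1 0]
  -> pairs=17 depth=4 groups=3 -> no
String 6 '()(())(()())()()(())()(())()()(())': depth seq [1 0 1 2 1 0 1 2 1 2 1 0 1 0 1 0 1 2 1 0 1 0 1 2 1 0 1 0 1 0 1 2 1 0]
  -> pairs=17 depth=2 groups=11 -> no

Answer: no no no yes no no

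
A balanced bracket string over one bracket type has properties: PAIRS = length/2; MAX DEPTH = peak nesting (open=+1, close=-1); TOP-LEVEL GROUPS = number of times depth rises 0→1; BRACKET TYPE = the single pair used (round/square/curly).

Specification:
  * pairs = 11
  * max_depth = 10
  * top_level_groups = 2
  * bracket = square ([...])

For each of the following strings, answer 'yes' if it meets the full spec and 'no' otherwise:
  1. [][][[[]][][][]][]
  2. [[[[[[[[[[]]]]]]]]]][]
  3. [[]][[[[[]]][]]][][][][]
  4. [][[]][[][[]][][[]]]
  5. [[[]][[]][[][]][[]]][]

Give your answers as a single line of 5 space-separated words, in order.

Answer: no yes no no no

Derivation:
String 1 '[][][[[]][][][]][]': depth seq [1 0 1 0 1 2 3 2 1 2 1 2 1 2 1 0 1 0]
  -> pairs=9 depth=3 groups=4 -> no
String 2 '[[[[[[[[[[]]]]]]]]]][]': depth seq [1 2 3 4 5 6 7 8 9 10 9 8 7 6 5 4 3 2 1 0 1 0]
  -> pairs=11 depth=10 groups=2 -> yes
String 3 '[[]][[[[[]]][]]][][][][]': depth seq [1 2 1 0 1 2 3 4 5 4 3 2 3 2 1 0 1 0 1 0 1 0 1 0]
  -> pairs=12 depth=5 groups=6 -> no
String 4 '[][[]][[][[]][][[]]]': depth seq [1 0 1 2 1 0 1 2 1 2 3 2 1 2 1 2 3 2 1 0]
  -> pairs=10 depth=3 groups=3 -> no
String 5 '[[[]][[]][[][]][[]]][]': depth seq [1 2 3 2 1 2 3 2 1 2 3 2 3 2 1 2 3 2 1 0 1 0]
  -> pairs=11 depth=3 groups=2 -> no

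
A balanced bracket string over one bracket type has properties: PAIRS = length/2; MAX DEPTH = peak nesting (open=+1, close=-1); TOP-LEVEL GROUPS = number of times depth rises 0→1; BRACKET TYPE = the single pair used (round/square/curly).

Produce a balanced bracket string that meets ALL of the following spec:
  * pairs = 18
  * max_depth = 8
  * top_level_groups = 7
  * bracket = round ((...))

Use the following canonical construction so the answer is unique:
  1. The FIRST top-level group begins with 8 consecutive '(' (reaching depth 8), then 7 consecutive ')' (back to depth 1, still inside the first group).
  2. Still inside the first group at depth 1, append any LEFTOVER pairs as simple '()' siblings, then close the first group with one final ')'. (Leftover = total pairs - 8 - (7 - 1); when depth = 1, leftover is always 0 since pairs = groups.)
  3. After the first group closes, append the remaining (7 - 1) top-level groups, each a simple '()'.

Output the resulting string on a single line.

Answer: (((((((()))))))()()()())()()()()()()

Derivation:
Spec: pairs=18 depth=8 groups=7
Leftover pairs = 18 - 8 - (7-1) = 4
First group: deep chain of depth 8 + 4 sibling pairs
Remaining 6 groups: simple '()' each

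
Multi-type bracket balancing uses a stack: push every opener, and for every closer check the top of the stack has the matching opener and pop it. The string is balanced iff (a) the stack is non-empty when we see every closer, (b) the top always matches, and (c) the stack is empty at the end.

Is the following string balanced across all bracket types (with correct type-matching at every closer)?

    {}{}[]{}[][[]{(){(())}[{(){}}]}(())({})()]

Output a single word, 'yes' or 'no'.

Answer: yes

Derivation:
pos 0: push '{'; stack = {
pos 1: '}' matches '{'; pop; stack = (empty)
pos 2: push '{'; stack = {
pos 3: '}' matches '{'; pop; stack = (empty)
pos 4: push '['; stack = [
pos 5: ']' matches '['; pop; stack = (empty)
pos 6: push '{'; stack = {
pos 7: '}' matches '{'; pop; stack = (empty)
pos 8: push '['; stack = [
pos 9: ']' matches '['; pop; stack = (empty)
pos 10: push '['; stack = [
pos 11: push '['; stack = [[
pos 12: ']' matches '['; pop; stack = [
pos 13: push '{'; stack = [{
pos 14: push '('; stack = [{(
pos 15: ')' matches '('; pop; stack = [{
pos 16: push '{'; stack = [{{
pos 17: push '('; stack = [{{(
pos 18: push '('; stack = [{{((
pos 19: ')' matches '('; pop; stack = [{{(
pos 20: ')' matches '('; pop; stack = [{{
pos 21: '}' matches '{'; pop; stack = [{
pos 22: push '['; stack = [{[
pos 23: push '{'; stack = [{[{
pos 24: push '('; stack = [{[{(
pos 25: ')' matches '('; pop; stack = [{[{
pos 26: push '{'; stack = [{[{{
pos 27: '}' matches '{'; pop; stack = [{[{
pos 28: '}' matches '{'; pop; stack = [{[
pos 29: ']' matches '['; pop; stack = [{
pos 30: '}' matches '{'; pop; stack = [
pos 31: push '('; stack = [(
pos 32: push '('; stack = [((
pos 33: ')' matches '('; pop; stack = [(
pos 34: ')' matches '('; pop; stack = [
pos 35: push '('; stack = [(
pos 36: push '{'; stack = [({
pos 37: '}' matches '{'; pop; stack = [(
pos 38: ')' matches '('; pop; stack = [
pos 39: push '('; stack = [(
pos 40: ')' matches '('; pop; stack = [
pos 41: ']' matches '['; pop; stack = (empty)
end: stack empty → VALID
Verdict: properly nested → yes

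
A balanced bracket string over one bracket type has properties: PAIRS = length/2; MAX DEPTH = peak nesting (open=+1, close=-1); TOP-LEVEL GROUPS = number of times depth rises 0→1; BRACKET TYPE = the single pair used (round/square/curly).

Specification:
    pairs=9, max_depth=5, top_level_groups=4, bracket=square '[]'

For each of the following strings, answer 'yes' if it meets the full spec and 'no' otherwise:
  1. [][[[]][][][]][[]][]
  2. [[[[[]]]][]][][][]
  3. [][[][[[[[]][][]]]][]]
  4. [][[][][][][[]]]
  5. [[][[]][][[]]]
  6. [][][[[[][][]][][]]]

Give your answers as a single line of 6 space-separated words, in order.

Answer: no yes no no no no

Derivation:
String 1 '[][[[]][][][]][[]][]': depth seq [1 0 1 2 3 2 1 2 1 2 1 2 1 0 1 2 1 0 1 0]
  -> pairs=10 depth=3 groups=4 -> no
String 2 '[[[[[]]]][]][][][]': depth seq [1 2 3 4 5 4 3 2 1 2 1 0 1 0 1 0 1 0]
  -> pairs=9 depth=5 groups=4 -> yes
String 3 '[][[][[[[[]][][]]]][]]': depth seq [1 0 1 2 1 2 3 4 5 6 5 4 5 4 5 4 3 2 1 2 1 0]
  -> pairs=11 depth=6 groups=2 -> no
String 4 '[][[][][][][[]]]': depth seq [1 0 1 2 1 2 1 2 1 2 1 2 3 2 1 0]
  -> pairs=8 depth=3 groups=2 -> no
String 5 '[[][[]][][[]]]': depth seq [1 2 1 2 3 2 1 2 1 2 3 2 1 0]
  -> pairs=7 depth=3 groups=1 -> no
String 6 '[][][[[[][][]][][]]]': depth seq [1 0 1 0 1 2 3 4 3 4 3 4 3 2 3 2 3 2 1 0]
  -> pairs=10 depth=4 groups=3 -> no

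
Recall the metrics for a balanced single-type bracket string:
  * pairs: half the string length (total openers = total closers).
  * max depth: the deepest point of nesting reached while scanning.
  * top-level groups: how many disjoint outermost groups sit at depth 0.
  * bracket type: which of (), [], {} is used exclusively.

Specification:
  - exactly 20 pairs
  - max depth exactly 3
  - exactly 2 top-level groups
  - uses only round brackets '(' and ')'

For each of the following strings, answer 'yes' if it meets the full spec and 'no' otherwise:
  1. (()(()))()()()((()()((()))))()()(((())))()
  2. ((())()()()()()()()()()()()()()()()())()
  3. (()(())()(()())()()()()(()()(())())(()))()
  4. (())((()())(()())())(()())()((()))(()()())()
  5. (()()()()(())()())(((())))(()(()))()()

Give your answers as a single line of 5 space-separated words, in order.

String 1 '(()(()))()()()((()()((()))))()()(((())))()': depth seq [1 2 1 2 3 2 1 0 1 0 1 0 1 0 1 2 3 2 3 2 3 4 5 4 3 2 1 0 1 0 1 0 1 2 3 4 3 2 1 0 1 0]
  -> pairs=21 depth=5 groups=9 -> no
String 2 '((())()()()()()()()()()()()()()()()())()': depth seq [1 2 3 2 1 2 1 2 1 2 1 2 1 2 1 2 1 2 1 2 1 2 1 2 1 2 1 2 1 2 1 2 1 2 1 2 1 0 1 0]
  -> pairs=20 depth=3 groups=2 -> yes
String 3 '(()(())()(()())()()()()(()()(())())(()))()': depth seq [1 2 1 2 3 2 1 2 1 2 3 2 3 2 1 2 1 2 1 2 1 2 1 2 3 2 3 2 3 4 3 2 3 2 1 2 3 2 1 0 1 0]
  -> pairs=21 depth=4 groups=2 -> no
String 4 '(())((()())(()())())(()())()((()))(()()())()': depth seq [1 2 1 0 1 2 3 2 3 2 1 2 3 2 3 2 1 2 1 0 1 2 1 2 1 0 1 0 1 2 3 2 1 0 1 2 1 2 1 2 1 0 1 0]
  -> pairs=22 depth=3 groups=7 -> no
String 5 '(()()()()(())()())(((())))(()(()))()()': depth seq [1 2 1 2 1 2 1 2 1 2 3 2 1 2 1 2 1 0 1 2 3 4 3 2 1 0 1 2 1 2 3 2 1 0 1 0 1 0]
  -> pairs=19 depth=4 groups=5 -> no

Answer: no yes no no no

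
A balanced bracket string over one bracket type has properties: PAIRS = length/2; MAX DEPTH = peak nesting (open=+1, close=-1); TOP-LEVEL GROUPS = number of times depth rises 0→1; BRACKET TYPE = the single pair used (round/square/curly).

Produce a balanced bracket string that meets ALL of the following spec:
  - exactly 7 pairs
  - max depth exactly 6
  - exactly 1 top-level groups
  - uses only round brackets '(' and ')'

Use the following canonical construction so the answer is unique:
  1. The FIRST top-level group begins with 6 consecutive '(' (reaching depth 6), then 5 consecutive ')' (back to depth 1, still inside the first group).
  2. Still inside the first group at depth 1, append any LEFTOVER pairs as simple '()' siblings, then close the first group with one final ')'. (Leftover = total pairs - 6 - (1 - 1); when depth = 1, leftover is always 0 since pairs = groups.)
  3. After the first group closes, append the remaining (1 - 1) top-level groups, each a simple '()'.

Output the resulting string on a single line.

Answer: (((((()))))())

Derivation:
Spec: pairs=7 depth=6 groups=1
Leftover pairs = 7 - 6 - (1-1) = 1
First group: deep chain of depth 6 + 1 sibling pairs
Remaining 0 groups: simple '()' each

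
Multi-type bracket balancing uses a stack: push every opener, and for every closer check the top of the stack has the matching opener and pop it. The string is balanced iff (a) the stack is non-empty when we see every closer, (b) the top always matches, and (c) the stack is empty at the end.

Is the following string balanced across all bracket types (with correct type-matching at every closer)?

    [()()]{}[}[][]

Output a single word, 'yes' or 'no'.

pos 0: push '['; stack = [
pos 1: push '('; stack = [(
pos 2: ')' matches '('; pop; stack = [
pos 3: push '('; stack = [(
pos 4: ')' matches '('; pop; stack = [
pos 5: ']' matches '['; pop; stack = (empty)
pos 6: push '{'; stack = {
pos 7: '}' matches '{'; pop; stack = (empty)
pos 8: push '['; stack = [
pos 9: saw closer '}' but top of stack is '[' (expected ']') → INVALID
Verdict: type mismatch at position 9: '}' closes '[' → no

Answer: no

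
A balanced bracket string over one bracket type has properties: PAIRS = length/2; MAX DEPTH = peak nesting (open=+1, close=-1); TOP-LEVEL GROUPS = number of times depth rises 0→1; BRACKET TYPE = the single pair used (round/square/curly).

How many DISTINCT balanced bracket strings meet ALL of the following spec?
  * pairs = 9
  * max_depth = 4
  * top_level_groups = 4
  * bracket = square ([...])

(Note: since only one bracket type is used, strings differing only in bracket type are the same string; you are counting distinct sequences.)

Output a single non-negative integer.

Answer: 168

Derivation:
Spec: pairs=9 depth=4 groups=4
Count(depth <= 4) = 528
Count(depth <= 3) = 360
Count(depth == 4) = 528 - 360 = 168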